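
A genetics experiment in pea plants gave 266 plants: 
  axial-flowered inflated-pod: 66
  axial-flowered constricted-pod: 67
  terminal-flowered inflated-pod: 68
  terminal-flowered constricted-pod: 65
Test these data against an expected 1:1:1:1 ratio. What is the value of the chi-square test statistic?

Under the 1:1:1:1 hypothesis (Σ ratio = 4, N = 266):
  axial-flowered inflated-pod: 266 × 1/4 = 66.5
  axial-flowered constricted-pod: 266 × 1/4 = 66.5
  terminal-flowered inflated-pod: 266 × 1/4 = 66.5
  terminal-flowered constricted-pod: 266 × 1/4 = 66.5
χ² = Σ (O − E)² / E
  axial-flowered inflated-pod: (66 − 66.5)² / 66.5 = 0.0038
  axial-flowered constricted-pod: (67 − 66.5)² / 66.5 = 0.0038
  terminal-flowered inflated-pod: (68 − 66.5)² / 66.5 = 0.0338
  terminal-flowered constricted-pod: (65 − 66.5)² / 66.5 = 0.0338
χ² = 0.0038 + 0.0038 + 0.0338 + 0.0338 = 0.0752 ≈ 0.075

0.075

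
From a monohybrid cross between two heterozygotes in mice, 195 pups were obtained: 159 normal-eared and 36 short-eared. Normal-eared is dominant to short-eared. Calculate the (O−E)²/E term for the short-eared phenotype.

For a monohybrid cross between heterozygotes with complete dominance, the expected phenotypic ratio is 3:1.
Total ratio parts = 4. Expected numbers out of 195:
  normal-eared: 195 × 3/4 = 146.25
  short-eared: 195 × 1/4 = 48.75
Contribution of short-eared: (36 − 48.75)² / 48.75 = 3.3346

3.335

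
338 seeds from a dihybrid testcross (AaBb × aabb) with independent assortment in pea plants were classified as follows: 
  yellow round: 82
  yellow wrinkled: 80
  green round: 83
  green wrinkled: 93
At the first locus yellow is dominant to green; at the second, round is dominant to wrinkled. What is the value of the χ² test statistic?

A dihybrid testcross with independent assortment gives a 1:1:1:1 ratio.
Under the 1:1:1:1 hypothesis (Σ ratio = 4, N = 338):
  yellow round: 338 × 1/4 = 84.5
  yellow wrinkled: 338 × 1/4 = 84.5
  green round: 338 × 1/4 = 84.5
  green wrinkled: 338 × 1/4 = 84.5
χ² = Σ (O − E)² / E
  yellow round: (82 − 84.5)² / 84.5 = 0.0740
  yellow wrinkled: (80 − 84.5)² / 84.5 = 0.2396
  green round: (83 − 84.5)² / 84.5 = 0.0266
  green wrinkled: (93 − 84.5)² / 84.5 = 0.8550
χ² = 0.0740 + 0.2396 + 0.0266 + 0.8550 = 1.1952 ≈ 1.195

1.195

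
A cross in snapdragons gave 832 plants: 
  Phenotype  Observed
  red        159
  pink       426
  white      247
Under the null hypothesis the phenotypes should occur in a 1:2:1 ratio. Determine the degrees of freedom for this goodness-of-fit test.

A goodness-of-fit test with 3 phenotype classes has df = 3 − 1 = 2.

2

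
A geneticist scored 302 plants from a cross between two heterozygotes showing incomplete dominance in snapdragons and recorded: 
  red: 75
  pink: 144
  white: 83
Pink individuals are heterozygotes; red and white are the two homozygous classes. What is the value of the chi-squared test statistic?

With incomplete dominance, a heterozygote × heterozygote cross gives a 1:2:1 phenotypic ratio.
Expected counts for N = 302 under a 1:2:1 ratio (total parts = 4):
  red: 302 × 1/4 = 75.5
  pink: 302 × 2/4 = 151
  white: 302 × 1/4 = 75.5
χ² = Σ (O − E)² / E
  red: (75 − 75.5)² / 75.5 = 0.0033
  pink: (144 − 151)² / 151 = 0.3245
  white: (83 − 75.5)² / 75.5 = 0.7450
χ² = 0.0033 + 0.3245 + 0.7450 = 1.0728 ≈ 1.073

1.073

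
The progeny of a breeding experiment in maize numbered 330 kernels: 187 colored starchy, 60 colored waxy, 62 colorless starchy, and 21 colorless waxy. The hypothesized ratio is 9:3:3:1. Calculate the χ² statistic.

Total ratio parts = 16. Expected numbers out of 330:
  colored starchy: 330 × 9/16 = 185.625
  colored waxy: 330 × 3/16 = 61.875
  colorless starchy: 330 × 3/16 = 61.875
  colorless waxy: 330 × 1/16 = 20.625
χ² = Σ (O − E)² / E
  colored starchy: (187 − 185.625)² / 185.625 = 0.0102
  colored waxy: (60 − 61.875)² / 61.875 = 0.0568
  colorless starchy: (62 − 61.875)² / 61.875 = 0.0003
  colorless waxy: (21 − 20.625)² / 20.625 = 0.0068
χ² = 0.0102 + 0.0568 + 0.0003 + 0.0068 = 0.0741 ≈ 0.074

0.074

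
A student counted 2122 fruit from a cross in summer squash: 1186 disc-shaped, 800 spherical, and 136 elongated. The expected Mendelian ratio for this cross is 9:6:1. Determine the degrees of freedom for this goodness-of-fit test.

A goodness-of-fit test with 3 phenotype classes has df = 3 − 1 = 2.

2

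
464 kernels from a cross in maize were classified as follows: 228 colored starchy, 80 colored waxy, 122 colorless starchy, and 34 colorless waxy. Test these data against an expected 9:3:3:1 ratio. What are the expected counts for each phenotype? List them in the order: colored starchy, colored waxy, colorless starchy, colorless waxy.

Expected counts for N = 464 under a 9:3:3:1 ratio (total parts = 16):
  colored starchy: 464 × 9/16 = 261
  colored waxy: 464 × 3/16 = 87
  colorless starchy: 464 × 3/16 = 87
  colorless waxy: 464 × 1/16 = 29

261, 87, 87, 29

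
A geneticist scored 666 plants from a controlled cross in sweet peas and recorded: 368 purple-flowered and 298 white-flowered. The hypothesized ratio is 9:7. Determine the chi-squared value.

Expected counts for N = 666 under a 9:7 ratio (total parts = 16):
  purple-flowered: 666 × 9/16 = 374.625
  white-flowered: 666 × 7/16 = 291.375
χ² = Σ (O − E)² / E
  purple-flowered: (368 − 374.625)² / 374.625 = 0.1172
  white-flowered: (298 − 291.375)² / 291.375 = 0.1506
χ² = 0.1172 + 0.1506 = 0.2678 ≈ 0.268

0.268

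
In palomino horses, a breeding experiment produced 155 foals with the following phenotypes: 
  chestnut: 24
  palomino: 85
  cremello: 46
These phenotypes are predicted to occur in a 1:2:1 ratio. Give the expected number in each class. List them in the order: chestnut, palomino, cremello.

38.75, 77.5, 38.75

The 1:2:1 ratio has 4 parts, so with N = 155 the expected counts are:
  chestnut: 155 × 1/4 = 38.75
  palomino: 155 × 2/4 = 77.5
  cremello: 155 × 1/4 = 38.75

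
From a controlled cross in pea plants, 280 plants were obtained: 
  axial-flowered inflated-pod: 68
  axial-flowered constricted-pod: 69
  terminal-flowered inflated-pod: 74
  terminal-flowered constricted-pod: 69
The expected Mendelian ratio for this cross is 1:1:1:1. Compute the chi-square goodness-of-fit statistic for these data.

The 1:1:1:1 ratio has 4 parts, so with N = 280 the expected counts are:
  axial-flowered inflated-pod: 280 × 1/4 = 70
  axial-flowered constricted-pod: 280 × 1/4 = 70
  terminal-flowered inflated-pod: 280 × 1/4 = 70
  terminal-flowered constricted-pod: 280 × 1/4 = 70
χ² = Σ (O − E)² / E
  axial-flowered inflated-pod: (68 − 70)² / 70 = 0.0571
  axial-flowered constricted-pod: (69 − 70)² / 70 = 0.0143
  terminal-flowered inflated-pod: (74 − 70)² / 70 = 0.2286
  terminal-flowered constricted-pod: (69 − 70)² / 70 = 0.0143
χ² = 0.0571 + 0.0143 + 0.2286 + 0.0143 = 0.3143 ≈ 0.314

0.314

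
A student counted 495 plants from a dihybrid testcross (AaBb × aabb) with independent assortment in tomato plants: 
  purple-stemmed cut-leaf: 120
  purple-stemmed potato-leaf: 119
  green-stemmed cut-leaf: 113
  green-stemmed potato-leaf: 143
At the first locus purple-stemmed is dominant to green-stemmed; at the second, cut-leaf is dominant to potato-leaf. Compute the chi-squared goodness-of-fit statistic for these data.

A dihybrid testcross with independent assortment gives a 1:1:1:1 ratio.
Under the 1:1:1:1 hypothesis (Σ ratio = 4, N = 495):
  purple-stemmed cut-leaf: 495 × 1/4 = 123.75
  purple-stemmed potato-leaf: 495 × 1/4 = 123.75
  green-stemmed cut-leaf: 495 × 1/4 = 123.75
  green-stemmed potato-leaf: 495 × 1/4 = 123.75
χ² = Σ (O − E)² / E
  purple-stemmed cut-leaf: (120 − 123.75)² / 123.75 = 0.1136
  purple-stemmed potato-leaf: (119 − 123.75)² / 123.75 = 0.1823
  green-stemmed cut-leaf: (113 − 123.75)² / 123.75 = 0.9338
  green-stemmed potato-leaf: (143 − 123.75)² / 123.75 = 2.9944
χ² = 0.1136 + 0.1823 + 0.9338 + 2.9944 = 4.2241 ≈ 4.224

4.224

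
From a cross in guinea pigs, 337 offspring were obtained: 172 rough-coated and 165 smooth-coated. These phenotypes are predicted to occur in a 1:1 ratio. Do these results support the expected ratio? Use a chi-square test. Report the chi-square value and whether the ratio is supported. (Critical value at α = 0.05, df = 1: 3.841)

0.145; consistent

Total ratio parts = 2. Expected numbers out of 337:
  rough-coated: 337 × 1/2 = 168.5
  smooth-coated: 337 × 1/2 = 168.5
χ² = Σ (O − E)² / E
  rough-coated: (172 − 168.5)² / 168.5 = 0.0727
  smooth-coated: (165 − 168.5)² / 168.5 = 0.0727
χ² = 0.0727 + 0.0727 = 0.1454 ≈ 0.145
Degrees of freedom = 2 − 1 = 1; critical value at α = 0.05 is 3.841.
Since 0.145 < 3.841, we fail to reject the null hypothesis — the data are consistent with the 1:1 ratio.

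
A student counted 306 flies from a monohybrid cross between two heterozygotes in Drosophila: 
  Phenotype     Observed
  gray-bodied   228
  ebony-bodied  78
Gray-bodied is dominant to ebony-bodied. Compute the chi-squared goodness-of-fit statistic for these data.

For a monohybrid cross between heterozygotes with complete dominance, the expected phenotypic ratio is 3:1.
Expected counts for N = 306 under a 3:1 ratio (total parts = 4):
  gray-bodied: 306 × 3/4 = 229.5
  ebony-bodied: 306 × 1/4 = 76.5
χ² = Σ (O − E)² / E
  gray-bodied: (228 − 229.5)² / 229.5 = 0.0098
  ebony-bodied: (78 − 76.5)² / 76.5 = 0.0294
χ² = 0.0098 + 0.0294 = 0.0392 ≈ 0.039

0.039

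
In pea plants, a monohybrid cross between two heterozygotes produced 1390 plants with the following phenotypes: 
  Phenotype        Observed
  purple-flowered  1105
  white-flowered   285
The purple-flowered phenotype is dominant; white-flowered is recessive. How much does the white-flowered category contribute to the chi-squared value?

11.241

For a monohybrid cross between heterozygotes with complete dominance, the expected phenotypic ratio is 3:1.
The 3:1 ratio has 4 parts, so with N = 1390 the expected counts are:
  purple-flowered: 1390 × 3/4 = 1042.5
  white-flowered: 1390 × 1/4 = 347.5
Contribution of white-flowered: (285 − 347.5)² / 347.5 = 11.2410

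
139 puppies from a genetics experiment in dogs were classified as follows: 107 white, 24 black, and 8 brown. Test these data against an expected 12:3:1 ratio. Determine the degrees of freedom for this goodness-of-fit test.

2

A goodness-of-fit test with 3 phenotype classes has df = 3 − 1 = 2.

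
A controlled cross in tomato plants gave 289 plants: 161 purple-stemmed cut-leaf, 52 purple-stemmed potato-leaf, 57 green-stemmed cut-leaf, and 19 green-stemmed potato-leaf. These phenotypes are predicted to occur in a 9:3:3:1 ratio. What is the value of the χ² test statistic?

The 9:3:3:1 ratio has 16 parts, so with N = 289 the expected counts are:
  purple-stemmed cut-leaf: 289 × 9/16 = 162.5625
  purple-stemmed potato-leaf: 289 × 3/16 = 54.1875
  green-stemmed cut-leaf: 289 × 3/16 = 54.1875
  green-stemmed potato-leaf: 289 × 1/16 = 18.0625
χ² = Σ (O − E)² / E
  purple-stemmed cut-leaf: (161 − 162.5625)² / 162.5625 = 0.0150
  purple-stemmed potato-leaf: (52 − 54.1875)² / 54.1875 = 0.0883
  green-stemmed cut-leaf: (57 − 54.1875)² / 54.1875 = 0.1460
  green-stemmed potato-leaf: (19 − 18.0625)² / 18.0625 = 0.0487
χ² = 0.0150 + 0.0883 + 0.1460 + 0.0487 = 0.298

0.298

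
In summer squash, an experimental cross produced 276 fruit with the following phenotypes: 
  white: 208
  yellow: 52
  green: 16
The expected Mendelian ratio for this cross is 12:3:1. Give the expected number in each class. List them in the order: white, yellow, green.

207, 51.75, 17.25

The 12:3:1 ratio has 16 parts, so with N = 276 the expected counts are:
  white: 276 × 12/16 = 207
  yellow: 276 × 3/16 = 51.75
  green: 276 × 1/16 = 17.25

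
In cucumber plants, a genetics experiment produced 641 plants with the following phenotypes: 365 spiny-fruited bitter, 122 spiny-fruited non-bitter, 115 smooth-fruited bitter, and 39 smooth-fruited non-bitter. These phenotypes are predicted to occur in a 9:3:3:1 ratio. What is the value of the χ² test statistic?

The 9:3:3:1 ratio has 16 parts, so with N = 641 the expected counts are:
  spiny-fruited bitter: 641 × 9/16 = 360.5625
  spiny-fruited non-bitter: 641 × 3/16 = 120.1875
  smooth-fruited bitter: 641 × 3/16 = 120.1875
  smooth-fruited non-bitter: 641 × 1/16 = 40.0625
χ² = Σ (O − E)² / E
  spiny-fruited bitter: (365 − 360.5625)² / 360.5625 = 0.0546
  spiny-fruited non-bitter: (122 − 120.1875)² / 120.1875 = 0.0273
  smooth-fruited bitter: (115 − 120.1875)² / 120.1875 = 0.2239
  smooth-fruited non-bitter: (39 − 40.0625)² / 40.0625 = 0.0282
χ² = 0.0546 + 0.0273 + 0.2239 + 0.0282 = 0.334

0.334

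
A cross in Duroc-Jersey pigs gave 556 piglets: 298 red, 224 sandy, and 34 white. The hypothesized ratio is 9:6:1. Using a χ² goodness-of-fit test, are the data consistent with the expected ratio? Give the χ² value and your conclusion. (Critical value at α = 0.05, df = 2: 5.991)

Expected counts for N = 556 under a 9:6:1 ratio (total parts = 16):
  red: 556 × 9/16 = 312.75
  sandy: 556 × 6/16 = 208.5
  white: 556 × 1/16 = 34.75
χ² = Σ (O − E)² / E
  red: (298 − 312.75)² / 312.75 = 0.6956
  sandy: (224 − 208.5)² / 208.5 = 1.1523
  white: (34 − 34.75)² / 34.75 = 0.0162
χ² = 0.6956 + 1.1523 + 0.0162 = 1.8641 ≈ 1.864
Degrees of freedom = 3 − 1 = 2; critical value at α = 0.05 is 5.991.
Since 1.864 < 5.991, we fail to reject the null hypothesis — the data are consistent with the 9:6:1 ratio.

1.864; consistent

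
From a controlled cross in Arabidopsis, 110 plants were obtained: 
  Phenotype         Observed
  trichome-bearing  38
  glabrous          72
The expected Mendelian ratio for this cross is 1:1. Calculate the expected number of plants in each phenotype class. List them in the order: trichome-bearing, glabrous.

55, 55

Total ratio parts = 2. Expected numbers out of 110:
  trichome-bearing: 110 × 1/2 = 55
  glabrous: 110 × 1/2 = 55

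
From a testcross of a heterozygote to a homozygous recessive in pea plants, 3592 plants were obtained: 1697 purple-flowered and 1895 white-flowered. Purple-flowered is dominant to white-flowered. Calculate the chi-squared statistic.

A testcross of a heterozygote (Aa × aa) gives a 1:1 phenotypic ratio.
The 1:1 ratio has 2 parts, so with N = 3592 the expected counts are:
  purple-flowered: 3592 × 1/2 = 1796
  white-flowered: 3592 × 1/2 = 1796
χ² = Σ (O − E)² / E
  purple-flowered: (1697 − 1796)² / 1796 = 5.4571
  white-flowered: (1895 − 1796)² / 1796 = 5.4571
χ² = 5.4571 + 5.4571 = 10.9142 ≈ 10.914

10.914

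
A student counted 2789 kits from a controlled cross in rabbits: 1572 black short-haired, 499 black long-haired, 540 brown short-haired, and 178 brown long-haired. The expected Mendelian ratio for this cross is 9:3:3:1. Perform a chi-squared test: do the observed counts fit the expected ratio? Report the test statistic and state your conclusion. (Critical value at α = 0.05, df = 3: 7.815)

1.737; consistent

Expected counts for N = 2789 under a 9:3:3:1 ratio (total parts = 16):
  black short-haired: 2789 × 9/16 = 1568.8125
  black long-haired: 2789 × 3/16 = 522.9375
  brown short-haired: 2789 × 3/16 = 522.9375
  brown long-haired: 2789 × 1/16 = 174.3125
χ² = Σ (O − E)² / E
  black short-haired: (1572 − 1568.8125)² / 1568.8125 = 0.0065
  black long-haired: (499 − 522.9375)² / 522.9375 = 1.0957
  brown short-haired: (540 − 522.9375)² / 522.9375 = 0.5567
  brown long-haired: (178 − 174.3125)² / 174.3125 = 0.0780
χ² = 0.0065 + 1.0957 + 0.5567 + 0.0780 = 1.7369 ≈ 1.737
Degrees of freedom = 4 − 1 = 3; critical value at α = 0.05 is 7.815.
Since 1.737 < 7.815, we fail to reject the null hypothesis — the data are consistent with the 9:3:3:1 ratio.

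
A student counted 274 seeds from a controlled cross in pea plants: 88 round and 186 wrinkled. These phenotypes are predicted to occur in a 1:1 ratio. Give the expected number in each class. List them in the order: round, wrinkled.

137, 137

Under the 1:1 hypothesis (Σ ratio = 2, N = 274):
  round: 274 × 1/2 = 137
  wrinkled: 274 × 1/2 = 137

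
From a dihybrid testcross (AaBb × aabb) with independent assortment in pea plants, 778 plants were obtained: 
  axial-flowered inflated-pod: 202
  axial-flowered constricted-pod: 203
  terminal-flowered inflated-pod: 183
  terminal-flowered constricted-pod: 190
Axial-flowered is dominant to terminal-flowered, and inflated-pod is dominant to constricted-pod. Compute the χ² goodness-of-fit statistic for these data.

1.445

A dihybrid testcross with independent assortment gives a 1:1:1:1 ratio.
Under the 1:1:1:1 hypothesis (Σ ratio = 4, N = 778):
  axial-flowered inflated-pod: 778 × 1/4 = 194.5
  axial-flowered constricted-pod: 778 × 1/4 = 194.5
  terminal-flowered inflated-pod: 778 × 1/4 = 194.5
  terminal-flowered constricted-pod: 778 × 1/4 = 194.5
χ² = Σ (O − E)² / E
  axial-flowered inflated-pod: (202 − 194.5)² / 194.5 = 0.2892
  axial-flowered constricted-pod: (203 − 194.5)² / 194.5 = 0.3715
  terminal-flowered inflated-pod: (183 − 194.5)² / 194.5 = 0.6799
  terminal-flowered constricted-pod: (190 − 194.5)² / 194.5 = 0.1041
χ² = 0.2892 + 0.3715 + 0.6799 + 0.1041 = 1.4447 ≈ 1.445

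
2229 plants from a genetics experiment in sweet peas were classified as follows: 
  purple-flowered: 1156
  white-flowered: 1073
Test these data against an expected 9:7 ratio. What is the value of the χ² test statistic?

17.441

Under the 9:7 hypothesis (Σ ratio = 16, N = 2229):
  purple-flowered: 2229 × 9/16 = 1253.8125
  white-flowered: 2229 × 7/16 = 975.1875
χ² = Σ (O − E)² / E
  purple-flowered: (1156 − 1253.8125)² / 1253.8125 = 7.6306
  white-flowered: (1073 − 975.1875)² / 975.1875 = 9.8107
χ² = 7.6306 + 9.8107 = 17.4413 ≈ 17.441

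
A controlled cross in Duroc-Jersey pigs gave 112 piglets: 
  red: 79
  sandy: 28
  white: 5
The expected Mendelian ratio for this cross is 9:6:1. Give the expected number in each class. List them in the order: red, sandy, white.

Total ratio parts = 16. Expected numbers out of 112:
  red: 112 × 9/16 = 63
  sandy: 112 × 6/16 = 42
  white: 112 × 1/16 = 7

63, 42, 7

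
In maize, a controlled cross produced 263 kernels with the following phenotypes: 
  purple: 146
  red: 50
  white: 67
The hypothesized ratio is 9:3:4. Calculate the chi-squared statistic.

Under the 9:3:4 hypothesis (Σ ratio = 16, N = 263):
  purple: 263 × 9/16 = 147.9375
  red: 263 × 3/16 = 49.3125
  white: 263 × 4/16 = 65.75
χ² = Σ (O − E)² / E
  purple: (146 − 147.9375)² / 147.9375 = 0.0254
  red: (50 − 49.3125)² / 49.3125 = 0.0096
  white: (67 − 65.75)² / 65.75 = 0.0238
χ² = 0.0254 + 0.0096 + 0.0238 = 0.0588 ≈ 0.059

0.059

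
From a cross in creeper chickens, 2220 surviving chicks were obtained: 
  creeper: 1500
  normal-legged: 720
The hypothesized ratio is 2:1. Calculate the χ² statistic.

Expected counts for N = 2220 under a 2:1 ratio (total parts = 3):
  creeper: 2220 × 2/3 = 1480
  normal-legged: 2220 × 1/3 = 740
χ² = Σ (O − E)² / E
  creeper: (1500 − 1480)² / 1480 = 0.2703
  normal-legged: (720 − 740)² / 740 = 0.5405
χ² = 0.2703 + 0.5405 = 0.8108 ≈ 0.811

0.811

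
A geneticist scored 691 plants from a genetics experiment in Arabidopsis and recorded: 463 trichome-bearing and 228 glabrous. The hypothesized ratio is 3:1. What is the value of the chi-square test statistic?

Under the 3:1 hypothesis (Σ ratio = 4, N = 691):
  trichome-bearing: 691 × 3/4 = 518.25
  glabrous: 691 × 1/4 = 172.75
χ² = Σ (O − E)² / E
  trichome-bearing: (463 − 518.25)² / 518.25 = 5.8901
  glabrous: (228 − 172.75)² / 172.75 = 17.6704
χ² = 5.8901 + 17.6704 = 23.5605 ≈ 23.561

23.561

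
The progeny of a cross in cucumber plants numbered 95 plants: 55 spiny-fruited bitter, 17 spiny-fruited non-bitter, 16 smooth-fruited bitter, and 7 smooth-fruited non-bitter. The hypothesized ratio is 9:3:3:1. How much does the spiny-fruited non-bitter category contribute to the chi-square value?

0.037

The 9:3:3:1 ratio has 16 parts, so with N = 95 the expected counts are:
  spiny-fruited bitter: 95 × 9/16 = 53.4375
  spiny-fruited non-bitter: 95 × 3/16 = 17.8125
  smooth-fruited bitter: 95 × 3/16 = 17.8125
  smooth-fruited non-bitter: 95 × 1/16 = 5.9375
Contribution of spiny-fruited non-bitter: (17 − 17.8125)² / 17.8125 = 0.0371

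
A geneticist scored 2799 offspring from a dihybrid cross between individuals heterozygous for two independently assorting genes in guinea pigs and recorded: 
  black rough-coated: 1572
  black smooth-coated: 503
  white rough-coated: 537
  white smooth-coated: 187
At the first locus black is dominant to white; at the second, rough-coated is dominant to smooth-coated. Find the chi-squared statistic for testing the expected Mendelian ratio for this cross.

2.025

A dihybrid F₂ with independent assortment and complete dominance at both loci gives a 9:3:3:1 phenotypic ratio.
Under the 9:3:3:1 hypothesis (Σ ratio = 16, N = 2799):
  black rough-coated: 2799 × 9/16 = 1574.4375
  black smooth-coated: 2799 × 3/16 = 524.8125
  white rough-coated: 2799 × 3/16 = 524.8125
  white smooth-coated: 2799 × 1/16 = 174.9375
χ² = Σ (O − E)² / E
  black rough-coated: (1572 − 1574.4375)² / 1574.4375 = 0.0038
  black smooth-coated: (503 − 524.8125)² / 524.8125 = 0.9066
  white rough-coated: (537 − 524.8125)² / 524.8125 = 0.2830
  white smooth-coated: (187 − 174.9375)² / 174.9375 = 0.8317
χ² = 0.0038 + 0.9066 + 0.2830 + 0.8317 = 2.0251 ≈ 2.025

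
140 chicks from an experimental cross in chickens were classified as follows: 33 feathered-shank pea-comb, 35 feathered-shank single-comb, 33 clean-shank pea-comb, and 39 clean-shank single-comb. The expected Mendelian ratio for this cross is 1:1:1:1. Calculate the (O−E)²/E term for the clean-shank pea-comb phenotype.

The 1:1:1:1 ratio has 4 parts, so with N = 140 the expected counts are:
  feathered-shank pea-comb: 140 × 1/4 = 35
  feathered-shank single-comb: 140 × 1/4 = 35
  clean-shank pea-comb: 140 × 1/4 = 35
  clean-shank single-comb: 140 × 1/4 = 35
Contribution of clean-shank pea-comb: (33 − 35)² / 35 = 0.1143

0.114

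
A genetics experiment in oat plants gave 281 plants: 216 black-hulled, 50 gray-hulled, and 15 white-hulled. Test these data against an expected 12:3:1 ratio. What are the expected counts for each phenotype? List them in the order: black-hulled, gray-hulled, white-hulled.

210.75, 52.6875, 17.5625

Under the 12:3:1 hypothesis (Σ ratio = 16, N = 281):
  black-hulled: 281 × 12/16 = 210.75
  gray-hulled: 281 × 3/16 = 52.6875
  white-hulled: 281 × 1/16 = 17.5625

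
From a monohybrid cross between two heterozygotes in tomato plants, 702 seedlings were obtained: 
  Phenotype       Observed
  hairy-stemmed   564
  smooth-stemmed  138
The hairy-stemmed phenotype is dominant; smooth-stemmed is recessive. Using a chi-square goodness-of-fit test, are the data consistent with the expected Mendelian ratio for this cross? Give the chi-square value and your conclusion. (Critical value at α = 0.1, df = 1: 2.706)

For a monohybrid cross between heterozygotes with complete dominance, the expected phenotypic ratio is 3:1.
Under the 3:1 hypothesis (Σ ratio = 4, N = 702):
  hairy-stemmed: 702 × 3/4 = 526.5
  smooth-stemmed: 702 × 1/4 = 175.5
χ² = Σ (O − E)² / E
  hairy-stemmed: (564 − 526.5)² / 526.5 = 2.6709
  smooth-stemmed: (138 − 175.5)² / 175.5 = 8.0128
χ² = 2.6709 + 8.0128 = 10.6837 ≈ 10.684
Degrees of freedom = 2 − 1 = 1; critical value at α = 0.1 is 2.706.
Since 10.684 > 2.706, we reject the null hypothesis — the data do not fit the 3:1 ratio.

10.684; not consistent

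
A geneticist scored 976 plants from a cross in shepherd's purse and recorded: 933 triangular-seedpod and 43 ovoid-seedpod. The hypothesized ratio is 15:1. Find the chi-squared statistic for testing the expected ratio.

Total ratio parts = 16. Expected numbers out of 976:
  triangular-seedpod: 976 × 15/16 = 915
  ovoid-seedpod: 976 × 1/16 = 61
χ² = Σ (O − E)² / E
  triangular-seedpod: (933 − 915)² / 915 = 0.3541
  ovoid-seedpod: (43 − 61)² / 61 = 5.3115
χ² = 0.3541 + 5.3115 = 5.6656 ≈ 5.666

5.666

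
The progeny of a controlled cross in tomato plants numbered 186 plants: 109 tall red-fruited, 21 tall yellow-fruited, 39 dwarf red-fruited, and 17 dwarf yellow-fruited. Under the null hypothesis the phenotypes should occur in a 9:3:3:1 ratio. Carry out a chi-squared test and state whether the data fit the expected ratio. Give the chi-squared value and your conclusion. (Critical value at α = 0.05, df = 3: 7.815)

Expected counts for N = 186 under a 9:3:3:1 ratio (total parts = 16):
  tall red-fruited: 186 × 9/16 = 104.625
  tall yellow-fruited: 186 × 3/16 = 34.875
  dwarf red-fruited: 186 × 3/16 = 34.875
  dwarf yellow-fruited: 186 × 1/16 = 11.625
χ² = Σ (O − E)² / E
  tall red-fruited: (109 − 104.625)² / 104.625 = 0.1829
  tall yellow-fruited: (21 − 34.875)² / 34.875 = 5.5202
  dwarf red-fruited: (39 − 34.875)² / 34.875 = 0.4879
  dwarf yellow-fruited: (17 − 11.625)² / 11.625 = 2.4852
χ² = 0.1829 + 5.5202 + 0.4879 + 2.4852 = 8.6762 ≈ 8.676
Degrees of freedom = 4 − 1 = 3; critical value at α = 0.05 is 7.815.
Since 8.676 > 7.815, we reject the null hypothesis — the data do not fit the 9:3:3:1 ratio.

8.676; not consistent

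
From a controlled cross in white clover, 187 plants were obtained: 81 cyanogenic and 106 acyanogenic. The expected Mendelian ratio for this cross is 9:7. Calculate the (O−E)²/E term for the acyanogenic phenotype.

Total ratio parts = 16. Expected numbers out of 187:
  cyanogenic: 187 × 9/16 = 105.1875
  acyanogenic: 187 × 7/16 = 81.8125
Contribution of acyanogenic: (106 − 81.8125)² / 81.8125 = 7.1509

7.151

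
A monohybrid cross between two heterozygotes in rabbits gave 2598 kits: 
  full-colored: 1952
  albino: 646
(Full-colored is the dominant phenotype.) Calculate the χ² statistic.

For a monohybrid cross between heterozygotes with complete dominance, the expected phenotypic ratio is 3:1.
The 3:1 ratio has 4 parts, so with N = 2598 the expected counts are:
  full-colored: 2598 × 3/4 = 1948.5
  albino: 2598 × 1/4 = 649.5
χ² = Σ (O − E)² / E
  full-colored: (1952 − 1948.5)² / 1948.5 = 0.0063
  albino: (646 − 649.5)² / 649.5 = 0.0189
χ² = 0.0063 + 0.0189 = 0.0252 ≈ 0.025

0.025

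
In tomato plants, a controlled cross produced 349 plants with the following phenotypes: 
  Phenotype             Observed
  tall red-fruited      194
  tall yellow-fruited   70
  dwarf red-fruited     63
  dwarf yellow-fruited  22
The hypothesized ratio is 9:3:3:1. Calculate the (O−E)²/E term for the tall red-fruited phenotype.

Total ratio parts = 16. Expected numbers out of 349:
  tall red-fruited: 349 × 9/16 = 196.3125
  tall yellow-fruited: 349 × 3/16 = 65.4375
  dwarf red-fruited: 349 × 3/16 = 65.4375
  dwarf yellow-fruited: 349 × 1/16 = 21.8125
Contribution of tall red-fruited: (194 − 196.3125)² / 196.3125 = 0.0272

0.027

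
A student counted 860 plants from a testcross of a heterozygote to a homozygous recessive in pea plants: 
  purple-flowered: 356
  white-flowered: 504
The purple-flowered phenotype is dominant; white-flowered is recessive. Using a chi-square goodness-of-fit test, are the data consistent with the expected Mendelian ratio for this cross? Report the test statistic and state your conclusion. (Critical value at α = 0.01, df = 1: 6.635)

A testcross of a heterozygote (Aa × aa) gives a 1:1 phenotypic ratio.
The 1:1 ratio has 2 parts, so with N = 860 the expected counts are:
  purple-flowered: 860 × 1/2 = 430
  white-flowered: 860 × 1/2 = 430
χ² = Σ (O − E)² / E
  purple-flowered: (356 − 430)² / 430 = 12.7349
  white-flowered: (504 − 430)² / 430 = 12.7349
χ² = 12.7349 + 12.7349 = 25.4698 ≈ 25.470
Degrees of freedom = 2 − 1 = 1; critical value at α = 0.01 is 6.635.
Since 25.470 > 6.635, we reject the null hypothesis — the data do not fit the 1:1 ratio.

25.470; not consistent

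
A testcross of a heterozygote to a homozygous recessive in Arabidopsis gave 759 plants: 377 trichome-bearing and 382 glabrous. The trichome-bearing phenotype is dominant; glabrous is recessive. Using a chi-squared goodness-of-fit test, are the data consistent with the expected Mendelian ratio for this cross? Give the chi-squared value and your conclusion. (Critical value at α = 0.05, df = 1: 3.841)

A testcross of a heterozygote (Aa × aa) gives a 1:1 phenotypic ratio.
Under the 1:1 hypothesis (Σ ratio = 2, N = 759):
  trichome-bearing: 759 × 1/2 = 379.5
  glabrous: 759 × 1/2 = 379.5
χ² = Σ (O − E)² / E
  trichome-bearing: (377 − 379.5)² / 379.5 = 0.0165
  glabrous: (382 − 379.5)² / 379.5 = 0.0165
χ² = 0.0165 + 0.0165 = 0.033
Degrees of freedom = 2 − 1 = 1; critical value at α = 0.05 is 3.841.
Since 0.033 < 3.841, we fail to reject the null hypothesis — the data are consistent with the 1:1 ratio.

0.033; consistent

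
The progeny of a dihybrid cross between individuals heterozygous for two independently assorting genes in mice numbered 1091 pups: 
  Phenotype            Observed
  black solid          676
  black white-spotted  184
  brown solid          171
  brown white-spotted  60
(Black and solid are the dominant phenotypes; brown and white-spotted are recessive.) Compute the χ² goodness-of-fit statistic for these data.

A dihybrid F₂ with independent assortment and complete dominance at both loci gives a 9:3:3:1 phenotypic ratio.
Total ratio parts = 16. Expected numbers out of 1091:
  black solid: 1091 × 9/16 = 613.6875
  black white-spotted: 1091 × 3/16 = 204.5625
  brown solid: 1091 × 3/16 = 204.5625
  brown white-spotted: 1091 × 1/16 = 68.1875
χ² = Σ (O − E)² / E
  black solid: (676 − 613.6875)² / 613.6875 = 6.3271
  black white-spotted: (184 − 204.5625)² / 204.5625 = 2.0669
  brown solid: (171 − 204.5625)² / 204.5625 = 5.5066
  brown white-spotted: (60 − 68.1875)² / 68.1875 = 0.9831
χ² = 6.3271 + 2.0669 + 5.5066 + 0.9831 = 14.8837 ≈ 14.884

14.884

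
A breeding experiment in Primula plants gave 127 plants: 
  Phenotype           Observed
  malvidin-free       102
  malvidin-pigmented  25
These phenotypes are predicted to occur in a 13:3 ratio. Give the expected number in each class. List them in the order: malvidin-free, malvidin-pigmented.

The 13:3 ratio has 16 parts, so with N = 127 the expected counts are:
  malvidin-free: 127 × 13/16 = 103.1875
  malvidin-pigmented: 127 × 3/16 = 23.8125

103.1875, 23.8125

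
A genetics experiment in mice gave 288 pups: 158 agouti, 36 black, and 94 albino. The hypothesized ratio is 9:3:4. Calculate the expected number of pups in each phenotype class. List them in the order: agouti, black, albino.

Under the 9:3:4 hypothesis (Σ ratio = 16, N = 288):
  agouti: 288 × 9/16 = 162
  black: 288 × 3/16 = 54
  albino: 288 × 4/16 = 72

162, 54, 72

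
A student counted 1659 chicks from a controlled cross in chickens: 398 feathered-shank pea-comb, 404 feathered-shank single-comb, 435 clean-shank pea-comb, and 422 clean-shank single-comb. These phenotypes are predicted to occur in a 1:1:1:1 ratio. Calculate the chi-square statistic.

The 1:1:1:1 ratio has 4 parts, so with N = 1659 the expected counts are:
  feathered-shank pea-comb: 1659 × 1/4 = 414.75
  feathered-shank single-comb: 1659 × 1/4 = 414.75
  clean-shank pea-comb: 1659 × 1/4 = 414.75
  clean-shank single-comb: 1659 × 1/4 = 414.75
χ² = Σ (O − E)² / E
  feathered-shank pea-comb: (398 − 414.75)² / 414.75 = 0.6765
  feathered-shank single-comb: (404 − 414.75)² / 414.75 = 0.2786
  clean-shank pea-comb: (435 − 414.75)² / 414.75 = 0.9887
  clean-shank single-comb: (422 − 414.75)² / 414.75 = 0.1267
χ² = 0.6765 + 0.2786 + 0.9887 + 0.1267 = 2.0705 ≈ 2.071

2.071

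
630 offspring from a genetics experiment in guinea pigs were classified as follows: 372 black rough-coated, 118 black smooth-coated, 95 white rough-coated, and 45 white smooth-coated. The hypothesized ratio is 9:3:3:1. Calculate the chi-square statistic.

Total ratio parts = 16. Expected numbers out of 630:
  black rough-coated: 630 × 9/16 = 354.375
  black smooth-coated: 630 × 3/16 = 118.125
  white rough-coated: 630 × 3/16 = 118.125
  white smooth-coated: 630 × 1/16 = 39.375
χ² = Σ (O − E)² / E
  black rough-coated: (372 − 354.375)² / 354.375 = 0.8766
  black smooth-coated: (118 − 118.125)² / 118.125 = 0.0001
  white rough-coated: (95 − 118.125)² / 118.125 = 4.5271
  white smooth-coated: (45 − 39.375)² / 39.375 = 0.8036
χ² = 0.8766 + 0.0001 + 4.5271 + 0.8036 = 6.2074 ≈ 6.207

6.207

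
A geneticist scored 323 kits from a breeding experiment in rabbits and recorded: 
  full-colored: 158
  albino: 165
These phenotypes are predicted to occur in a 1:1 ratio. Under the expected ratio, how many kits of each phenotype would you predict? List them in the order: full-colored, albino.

161.5, 161.5

Total ratio parts = 2. Expected numbers out of 323:
  full-colored: 323 × 1/2 = 161.5
  albino: 323 × 1/2 = 161.5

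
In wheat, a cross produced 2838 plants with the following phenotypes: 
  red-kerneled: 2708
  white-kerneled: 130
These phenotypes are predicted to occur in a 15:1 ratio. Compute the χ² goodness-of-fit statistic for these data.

Under the 15:1 hypothesis (Σ ratio = 16, N = 2838):
  red-kerneled: 2838 × 15/16 = 2660.625
  white-kerneled: 2838 × 1/16 = 177.375
χ² = Σ (O − E)² / E
  red-kerneled: (2708 − 2660.625)² / 2660.625 = 0.8436
  white-kerneled: (130 − 177.375)² / 177.375 = 12.6534
χ² = 0.8436 + 12.6534 = 13.497

13.497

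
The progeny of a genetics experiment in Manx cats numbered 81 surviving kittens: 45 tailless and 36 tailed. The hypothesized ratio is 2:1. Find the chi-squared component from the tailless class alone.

1.500

Total ratio parts = 3. Expected numbers out of 81:
  tailless: 81 × 2/3 = 54
  tailed: 81 × 1/3 = 27
Contribution of tailless: (45 − 54)² / 54 = 1.5000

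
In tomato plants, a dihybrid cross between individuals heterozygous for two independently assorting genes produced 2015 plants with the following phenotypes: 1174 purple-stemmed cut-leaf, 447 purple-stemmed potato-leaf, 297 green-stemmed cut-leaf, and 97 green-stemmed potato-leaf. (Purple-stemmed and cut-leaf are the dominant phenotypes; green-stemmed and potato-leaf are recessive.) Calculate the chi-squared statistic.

38.056

A dihybrid F₂ with independent assortment and complete dominance at both loci gives a 9:3:3:1 phenotypic ratio.
Total ratio parts = 16. Expected numbers out of 2015:
  purple-stemmed cut-leaf: 2015 × 9/16 = 1133.4375
  purple-stemmed potato-leaf: 2015 × 3/16 = 377.8125
  green-stemmed cut-leaf: 2015 × 3/16 = 377.8125
  green-stemmed potato-leaf: 2015 × 1/16 = 125.9375
χ² = Σ (O − E)² / E
  purple-stemmed cut-leaf: (1174 − 1133.4375)² / 1133.4375 = 1.4516
  purple-stemmed potato-leaf: (447 − 377.8125)² / 377.8125 = 12.6701
  green-stemmed cut-leaf: (297 − 377.8125)² / 377.8125 = 17.2855
  green-stemmed potato-leaf: (97 − 125.9375)² / 125.9375 = 6.6492
χ² = 1.4516 + 12.6701 + 17.2855 + 6.6492 = 38.0564 ≈ 38.056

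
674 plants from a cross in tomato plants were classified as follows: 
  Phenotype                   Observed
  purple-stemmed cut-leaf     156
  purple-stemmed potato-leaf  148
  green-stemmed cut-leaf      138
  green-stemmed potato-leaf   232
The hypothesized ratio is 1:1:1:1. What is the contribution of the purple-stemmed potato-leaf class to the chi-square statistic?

2.494

Total ratio parts = 4. Expected numbers out of 674:
  purple-stemmed cut-leaf: 674 × 1/4 = 168.5
  purple-stemmed potato-leaf: 674 × 1/4 = 168.5
  green-stemmed cut-leaf: 674 × 1/4 = 168.5
  green-stemmed potato-leaf: 674 × 1/4 = 168.5
Contribution of purple-stemmed potato-leaf: (148 − 168.5)² / 168.5 = 2.4941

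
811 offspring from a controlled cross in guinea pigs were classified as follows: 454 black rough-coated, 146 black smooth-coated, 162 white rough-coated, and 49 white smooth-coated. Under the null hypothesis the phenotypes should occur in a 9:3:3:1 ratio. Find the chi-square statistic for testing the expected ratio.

0.958

The 9:3:3:1 ratio has 16 parts, so with N = 811 the expected counts are:
  black rough-coated: 811 × 9/16 = 456.1875
  black smooth-coated: 811 × 3/16 = 152.0625
  white rough-coated: 811 × 3/16 = 152.0625
  white smooth-coated: 811 × 1/16 = 50.6875
χ² = Σ (O − E)² / E
  black rough-coated: (454 − 456.1875)² / 456.1875 = 0.0105
  black smooth-coated: (146 − 152.0625)² / 152.0625 = 0.2417
  white rough-coated: (162 − 152.0625)² / 152.0625 = 0.6494
  white smooth-coated: (49 − 50.6875)² / 50.6875 = 0.0562
χ² = 0.0105 + 0.2417 + 0.6494 + 0.0562 = 0.9578 ≈ 0.958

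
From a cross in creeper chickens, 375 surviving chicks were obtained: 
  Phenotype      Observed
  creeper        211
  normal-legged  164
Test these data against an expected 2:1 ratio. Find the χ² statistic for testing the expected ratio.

Under the 2:1 hypothesis (Σ ratio = 3, N = 375):
  creeper: 375 × 2/3 = 250
  normal-legged: 375 × 1/3 = 125
χ² = Σ (O − E)² / E
  creeper: (211 − 250)² / 250 = 6.0840
  normal-legged: (164 − 125)² / 125 = 12.1680
χ² = 6.0840 + 12.1680 = 18.252

18.252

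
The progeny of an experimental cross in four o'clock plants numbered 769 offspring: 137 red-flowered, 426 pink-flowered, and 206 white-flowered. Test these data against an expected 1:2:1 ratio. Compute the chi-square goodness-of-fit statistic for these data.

21.341

Under the 1:2:1 hypothesis (Σ ratio = 4, N = 769):
  red-flowered: 769 × 1/4 = 192.25
  pink-flowered: 769 × 2/4 = 384.5
  white-flowered: 769 × 1/4 = 192.25
χ² = Σ (O − E)² / E
  red-flowered: (137 − 192.25)² / 192.25 = 15.8781
  pink-flowered: (426 − 384.5)² / 384.5 = 4.4792
  white-flowered: (206 − 192.25)² / 192.25 = 0.9834
χ² = 15.8781 + 4.4792 + 0.9834 = 21.3407 ≈ 21.341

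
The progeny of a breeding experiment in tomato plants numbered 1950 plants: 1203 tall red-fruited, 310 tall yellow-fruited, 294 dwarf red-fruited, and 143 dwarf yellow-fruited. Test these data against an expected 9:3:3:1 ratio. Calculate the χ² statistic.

Total ratio parts = 16. Expected numbers out of 1950:
  tall red-fruited: 1950 × 9/16 = 1096.875
  tall yellow-fruited: 1950 × 3/16 = 365.625
  dwarf red-fruited: 1950 × 3/16 = 365.625
  dwarf yellow-fruited: 1950 × 1/16 = 121.875
χ² = Σ (O − E)² / E
  tall red-fruited: (1203 − 1096.875)² / 1096.875 = 10.2678
  tall yellow-fruited: (310 − 365.625)² / 365.625 = 8.4626
  dwarf red-fruited: (294 − 365.625)² / 365.625 = 14.0312
  dwarf yellow-fruited: (143 − 121.875)² / 121.875 = 3.6617
χ² = 10.2678 + 8.4626 + 14.0312 + 3.6617 = 36.4233 ≈ 36.423

36.423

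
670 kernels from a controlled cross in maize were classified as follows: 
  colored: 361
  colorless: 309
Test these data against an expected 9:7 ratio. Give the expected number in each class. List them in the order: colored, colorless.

376.875, 293.125

Under the 9:7 hypothesis (Σ ratio = 16, N = 670):
  colored: 670 × 9/16 = 376.875
  colorless: 670 × 7/16 = 293.125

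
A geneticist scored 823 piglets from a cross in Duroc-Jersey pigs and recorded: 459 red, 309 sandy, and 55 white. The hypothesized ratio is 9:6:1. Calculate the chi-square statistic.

0.281

Expected counts for N = 823 under a 9:6:1 ratio (total parts = 16):
  red: 823 × 9/16 = 462.9375
  sandy: 823 × 6/16 = 308.625
  white: 823 × 1/16 = 51.4375
χ² = Σ (O − E)² / E
  red: (459 − 462.9375)² / 462.9375 = 0.0335
  sandy: (309 − 308.625)² / 308.625 = 0.0005
  white: (55 − 51.4375)² / 51.4375 = 0.2467
χ² = 0.0335 + 0.0005 + 0.2467 = 0.2807 ≈ 0.281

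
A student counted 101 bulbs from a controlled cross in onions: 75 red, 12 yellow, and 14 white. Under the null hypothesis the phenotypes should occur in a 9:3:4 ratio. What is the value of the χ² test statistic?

Under the 9:3:4 hypothesis (Σ ratio = 16, N = 101):
  red: 101 × 9/16 = 56.8125
  yellow: 101 × 3/16 = 18.9375
  white: 101 × 4/16 = 25.25
χ² = Σ (O − E)² / E
  red: (75 − 56.8125)² / 56.8125 = 5.8224
  yellow: (12 − 18.9375)² / 18.9375 = 2.5415
  white: (14 − 25.25)² / 25.25 = 5.0124
χ² = 5.8224 + 2.5415 + 5.0124 = 13.3763 ≈ 13.376

13.376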